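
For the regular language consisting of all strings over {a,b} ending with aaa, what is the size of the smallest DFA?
By Myhill–Nerode, count the distinguishable equivalence classes: 4 classes — one per longest suffix of the input that is a prefix of 'aaa' (lengths 0 through 3); only the length-3 class is accepting.
4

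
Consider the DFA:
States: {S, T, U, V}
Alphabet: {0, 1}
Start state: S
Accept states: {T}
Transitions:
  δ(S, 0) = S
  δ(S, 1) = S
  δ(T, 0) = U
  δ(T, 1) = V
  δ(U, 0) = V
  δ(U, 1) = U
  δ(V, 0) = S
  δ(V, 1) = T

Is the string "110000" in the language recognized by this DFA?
Processing string "110000":
  S --1--> S
  S --1--> S
  S --0--> S
  S --0--> S
  S --0--> S
  S --0--> S
Final state: S
Accept states: {T}
No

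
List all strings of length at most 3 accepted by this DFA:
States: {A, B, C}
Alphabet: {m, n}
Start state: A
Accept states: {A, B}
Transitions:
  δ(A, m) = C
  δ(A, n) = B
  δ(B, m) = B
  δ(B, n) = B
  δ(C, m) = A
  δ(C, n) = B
ε, n, mm, mn, nm, nn, mmn, mnm, mnn, nmm, nmn, nnm, nnn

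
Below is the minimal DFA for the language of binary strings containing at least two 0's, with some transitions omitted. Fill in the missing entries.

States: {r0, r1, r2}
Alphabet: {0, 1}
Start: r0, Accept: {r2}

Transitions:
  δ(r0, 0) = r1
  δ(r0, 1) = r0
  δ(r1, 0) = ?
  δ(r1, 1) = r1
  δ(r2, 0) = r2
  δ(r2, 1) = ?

From the language and accept set, identify what each state tracks — r0: zero 0's seen; r1: one 0 seen; r2: ≥ two 0's seen.
Each missing δ(q, a) is the state matching the new tracked value after reading a.
δ(r1, 0) = r2; δ(r2, 1) = r2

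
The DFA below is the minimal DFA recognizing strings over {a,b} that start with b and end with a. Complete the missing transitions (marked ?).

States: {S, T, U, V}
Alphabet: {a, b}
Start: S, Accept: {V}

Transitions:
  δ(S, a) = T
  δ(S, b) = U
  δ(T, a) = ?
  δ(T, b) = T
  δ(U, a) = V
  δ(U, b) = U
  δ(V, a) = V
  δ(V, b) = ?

From the language and accept set, identify what each state tracks — S: no input read; T: started with a (dead); U: started with b, last symbol b; V: started with b, last symbol a.
Each missing δ(q, a) is the state matching the new tracked value after reading a.
δ(T, a) = T; δ(V, b) = U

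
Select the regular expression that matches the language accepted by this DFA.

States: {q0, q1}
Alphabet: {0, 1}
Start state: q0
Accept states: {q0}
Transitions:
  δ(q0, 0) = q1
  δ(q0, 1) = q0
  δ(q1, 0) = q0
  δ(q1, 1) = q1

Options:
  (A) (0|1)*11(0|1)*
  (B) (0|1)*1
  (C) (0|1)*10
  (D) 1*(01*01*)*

Check each option against the DFA on short strings; one disagreement eliminates an option:
  (A) (0|1)*11(0|1)*: on ε the DFA stays in q0 and accepts (q0 ∈ Accept), but the regex does not match it → eliminate
  (B) (0|1)*1: on ε the DFA stays in q0 and accepts (q0 ∈ Accept), but the regex does not match it → eliminate
  (C) (0|1)*10: on ε the DFA stays in q0 and accepts (q0 ∈ Accept), but the regex does not match it → eliminate
  (D) 1*(01*01*)*: agrees with the DFA on every string of length ≤ 6
Only (D) is consistent with the DFA.
(D) 1*(01*01*)*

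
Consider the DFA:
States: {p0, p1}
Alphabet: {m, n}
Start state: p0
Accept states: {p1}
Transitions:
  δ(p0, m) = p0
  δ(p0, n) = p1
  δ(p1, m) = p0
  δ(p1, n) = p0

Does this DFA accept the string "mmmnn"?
Processing string "mmmnn":
  p0 --m--> p0
  p0 --m--> p0
  p0 --m--> p0
  p0 --n--> p1
  p1 --n--> p0
Final state: p0
Accept states: {p1}
No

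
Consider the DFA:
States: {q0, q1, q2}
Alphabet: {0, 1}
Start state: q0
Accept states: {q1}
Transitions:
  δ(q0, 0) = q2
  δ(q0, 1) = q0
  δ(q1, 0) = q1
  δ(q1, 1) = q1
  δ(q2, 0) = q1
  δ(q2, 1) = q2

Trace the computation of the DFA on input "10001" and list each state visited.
read '1': q0 → q0
  read '0': q0 → q2
  read '0': q2 → q1
  read '0': q1 → q1
  read '1': q1 → q1
q0 -> q0 -> q2 -> q1 -> q1 -> q1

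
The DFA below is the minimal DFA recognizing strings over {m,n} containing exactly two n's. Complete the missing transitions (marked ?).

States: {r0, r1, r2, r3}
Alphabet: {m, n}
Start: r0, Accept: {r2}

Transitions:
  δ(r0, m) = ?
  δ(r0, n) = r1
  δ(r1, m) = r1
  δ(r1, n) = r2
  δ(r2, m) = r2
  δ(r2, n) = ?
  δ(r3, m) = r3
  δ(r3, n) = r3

From the language and accept set, identify what each state tracks — r0: zero n's; r1: one n; r2: two n's; r3: ≥ three n's (dead).
Each missing δ(q, a) is the state matching the new tracked value after reading a.
δ(r0, m) = r0; δ(r2, n) = r3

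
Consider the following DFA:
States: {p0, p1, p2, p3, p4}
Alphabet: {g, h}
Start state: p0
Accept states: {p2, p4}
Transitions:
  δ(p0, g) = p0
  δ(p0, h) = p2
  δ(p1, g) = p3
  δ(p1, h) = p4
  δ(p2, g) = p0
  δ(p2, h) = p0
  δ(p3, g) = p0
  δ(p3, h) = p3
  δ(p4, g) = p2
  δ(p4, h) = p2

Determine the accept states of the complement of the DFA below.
Complement accept states = All states \ Original accept states
= {p0, p1, p2, p3, p4} \ {p2, p4}
{p0, p1, p3}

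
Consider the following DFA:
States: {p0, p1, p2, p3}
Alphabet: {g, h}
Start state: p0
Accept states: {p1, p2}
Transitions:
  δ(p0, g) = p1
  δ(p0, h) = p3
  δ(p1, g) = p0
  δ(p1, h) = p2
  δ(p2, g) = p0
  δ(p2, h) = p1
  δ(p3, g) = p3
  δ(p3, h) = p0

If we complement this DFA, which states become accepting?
Complement accept states = All states \ Original accept states
= {p0, p1, p2, p3} \ {p1, p2}
{p0, p3}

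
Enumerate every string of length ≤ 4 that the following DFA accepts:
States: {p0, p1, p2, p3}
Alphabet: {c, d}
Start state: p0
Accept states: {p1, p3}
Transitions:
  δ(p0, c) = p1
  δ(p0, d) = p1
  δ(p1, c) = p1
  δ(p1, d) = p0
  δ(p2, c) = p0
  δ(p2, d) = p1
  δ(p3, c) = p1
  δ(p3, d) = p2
c, d, cc, dc, ccc, cdc, cdd, dcc, ddc, ddd, cccc, ccdc, ccdd, cdcc, cddc, dccc, dcdc, dcdd, ddcc, dddc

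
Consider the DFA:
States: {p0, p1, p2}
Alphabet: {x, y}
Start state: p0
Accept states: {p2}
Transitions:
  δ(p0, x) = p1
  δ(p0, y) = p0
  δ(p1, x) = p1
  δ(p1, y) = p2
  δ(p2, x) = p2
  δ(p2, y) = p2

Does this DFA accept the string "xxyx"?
Processing string "xxyx":
  p0 --x--> p1
  p1 --x--> p1
  p1 --y--> p2
  p2 --x--> p2
Final state: p2
Accept states: {p2}
Yes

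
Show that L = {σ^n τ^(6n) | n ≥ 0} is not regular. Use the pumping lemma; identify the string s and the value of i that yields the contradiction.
Assume L is regular with pumping length p. Idea: pumping the σ-block breaks the 1:6 ratio.
Choose s = σ^p τ^(6p) (length 7p ≥ p). By the pumping lemma, s = xyz with |xy| ≤ p, |y| > 0, so y = σ^k with k ≥ 1. Then xy²z = σ^(p+k) τ^(6p). For this to be in L we would need 6p = 6(p+k), i.e. 6k = 0, contradicting k ≥ 1. So xy²z ∉ L.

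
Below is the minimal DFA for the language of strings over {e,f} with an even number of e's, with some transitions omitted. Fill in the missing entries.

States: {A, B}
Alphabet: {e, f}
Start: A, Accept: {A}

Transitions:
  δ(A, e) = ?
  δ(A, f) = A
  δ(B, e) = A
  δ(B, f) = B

From the language and accept set, identify what each state tracks — A: even number of e's so far; B: odd number of e's so far.
Each missing δ(q, a) is the state matching the new tracked value after reading a.
δ(A, e) = B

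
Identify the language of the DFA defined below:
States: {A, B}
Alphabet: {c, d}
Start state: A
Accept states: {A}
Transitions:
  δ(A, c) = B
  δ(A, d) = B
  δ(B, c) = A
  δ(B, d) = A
Testing a few strings:
  'cdc' → reject
  'ccd' → reject
  'd' → reject
  'dcc' → reject
State roles: A=even length so far; B=odd length so far
All strings over {c,d} of even length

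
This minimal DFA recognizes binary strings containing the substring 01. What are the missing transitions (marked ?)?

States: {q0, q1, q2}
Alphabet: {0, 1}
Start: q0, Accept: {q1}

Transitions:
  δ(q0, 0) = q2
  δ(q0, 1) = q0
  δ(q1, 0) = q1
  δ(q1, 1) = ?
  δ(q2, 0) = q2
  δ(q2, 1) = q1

From the language and accept set, identify what each state tracks — q0: no 0 seen yet; q1: substring 01 seen; q2: seen a 0, waiting for 1.
Each missing δ(q, a) is the state matching the new tracked value after reading a.
δ(q1, 1) = q1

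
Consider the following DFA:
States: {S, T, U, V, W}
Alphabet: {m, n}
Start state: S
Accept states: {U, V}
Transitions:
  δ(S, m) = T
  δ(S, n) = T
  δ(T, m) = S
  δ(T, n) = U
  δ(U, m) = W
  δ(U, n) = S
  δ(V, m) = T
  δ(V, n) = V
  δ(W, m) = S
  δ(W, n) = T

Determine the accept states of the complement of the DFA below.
Complement accept states = All states \ Original accept states
= {S, T, U, V, W} \ {U, V}
{S, T, W}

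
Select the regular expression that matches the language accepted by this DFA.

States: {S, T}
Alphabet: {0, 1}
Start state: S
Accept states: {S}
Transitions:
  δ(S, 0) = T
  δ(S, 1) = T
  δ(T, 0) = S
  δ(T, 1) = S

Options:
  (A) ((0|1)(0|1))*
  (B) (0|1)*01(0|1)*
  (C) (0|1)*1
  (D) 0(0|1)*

Check each option against the DFA on short strings; one disagreement eliminates an option:
  (A) ((0|1)(0|1))*: agrees with the DFA on every string of length ≤ 6
  (B) (0|1)*01(0|1)*: on ε the DFA stays in S and accepts (S ∈ Accept), but the regex does not match it → eliminate
  (C) (0|1)*1: on ε the DFA stays in S and accepts (S ∈ Accept), but the regex does not match it → eliminate
  (D) 0(0|1)*: on ε the DFA stays in S and accepts (S ∈ Accept), but the regex does not match it → eliminate
Only (A) is consistent with the DFA.
(A) ((0|1)(0|1))*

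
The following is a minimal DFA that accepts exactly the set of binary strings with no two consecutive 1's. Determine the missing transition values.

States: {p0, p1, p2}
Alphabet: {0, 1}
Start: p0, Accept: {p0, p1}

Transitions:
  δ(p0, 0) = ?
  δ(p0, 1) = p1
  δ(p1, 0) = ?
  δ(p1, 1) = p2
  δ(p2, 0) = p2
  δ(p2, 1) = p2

From the language and accept set, identify what each state tracks — p0: last symbol not 1 (ok); p1: last symbol 1 (ok); p2: saw 11 (dead).
Each missing δ(q, a) is the state matching the new tracked value after reading a.
δ(p0, 0) = p0; δ(p1, 0) = p0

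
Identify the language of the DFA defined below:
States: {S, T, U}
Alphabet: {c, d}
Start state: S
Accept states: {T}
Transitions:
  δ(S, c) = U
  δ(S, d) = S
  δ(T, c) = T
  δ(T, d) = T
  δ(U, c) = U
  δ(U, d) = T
Testing a few strings:
  'dcd' → accept
  'ccc' → reject
  'dc' → reject
  'cd' → accept
State roles: S=no c seen yet; T=substring cd seen; U=seen a c, waiting for d
All strings over {c,d} containing the substring cd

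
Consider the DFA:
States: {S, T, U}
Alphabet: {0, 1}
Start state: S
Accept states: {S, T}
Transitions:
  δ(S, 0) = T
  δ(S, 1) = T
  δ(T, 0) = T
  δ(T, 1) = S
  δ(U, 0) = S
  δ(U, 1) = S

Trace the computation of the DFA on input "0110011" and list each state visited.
read '0': S → T
  read '1': T → S
  read '1': S → T
  read '0': T → T
  read '0': T → T
  read '1': T → S
  read '1': S → T
S -> T -> S -> T -> T -> T -> S -> T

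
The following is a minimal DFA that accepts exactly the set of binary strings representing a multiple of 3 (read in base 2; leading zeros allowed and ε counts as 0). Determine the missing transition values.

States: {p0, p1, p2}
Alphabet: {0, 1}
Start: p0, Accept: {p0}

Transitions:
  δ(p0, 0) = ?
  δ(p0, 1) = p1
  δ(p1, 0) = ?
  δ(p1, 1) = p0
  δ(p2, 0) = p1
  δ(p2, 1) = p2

From the language and accept set, identify what each state tracks — p0: value ≡ 0 (mod 3); p1: value ≡ 1 (mod 3); p2: value ≡ 2 (mod 3).
Each missing δ(q, a) is the state matching the new tracked value after reading a.
δ(p0, 0) = p0; δ(p1, 0) = p2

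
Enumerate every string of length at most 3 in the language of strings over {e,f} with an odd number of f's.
f, ef, fe, eef, efe, fee, fff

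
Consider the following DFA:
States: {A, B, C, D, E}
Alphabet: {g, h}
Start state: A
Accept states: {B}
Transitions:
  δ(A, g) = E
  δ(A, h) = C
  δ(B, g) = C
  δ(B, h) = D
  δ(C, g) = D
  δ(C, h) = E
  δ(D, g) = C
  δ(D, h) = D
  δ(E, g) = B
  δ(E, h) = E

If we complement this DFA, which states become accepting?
Complement accept states = All states \ Original accept states
= {A, B, C, D, E} \ {B}
{A, C, D, E}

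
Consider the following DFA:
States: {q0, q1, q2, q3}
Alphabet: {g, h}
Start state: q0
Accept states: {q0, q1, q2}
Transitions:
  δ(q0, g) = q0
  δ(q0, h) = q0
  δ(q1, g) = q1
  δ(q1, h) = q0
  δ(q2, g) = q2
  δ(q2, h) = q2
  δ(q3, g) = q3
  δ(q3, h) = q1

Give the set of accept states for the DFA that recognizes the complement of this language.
Complement accept states = All states \ Original accept states
= {q0, q1, q2, q3} \ {q0, q1, q2}
{q3}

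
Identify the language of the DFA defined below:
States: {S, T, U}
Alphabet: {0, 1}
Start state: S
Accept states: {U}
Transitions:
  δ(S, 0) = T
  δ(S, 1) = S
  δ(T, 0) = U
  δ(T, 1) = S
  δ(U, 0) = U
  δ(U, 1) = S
Testing a few strings:
  '0' → reject
  '1000' → accept
  '111' → reject
  '10' → reject
State roles: S=last symbol not 0; T=one trailing 0; U=two trailing 0's
All binary strings ending with 00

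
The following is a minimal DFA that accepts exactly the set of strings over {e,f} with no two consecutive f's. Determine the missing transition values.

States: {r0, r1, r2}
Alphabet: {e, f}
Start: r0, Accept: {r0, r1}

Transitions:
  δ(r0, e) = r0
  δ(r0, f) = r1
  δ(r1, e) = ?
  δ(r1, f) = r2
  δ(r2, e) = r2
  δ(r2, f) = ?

From the language and accept set, identify what each state tracks — r0: last symbol not f (ok); r1: last symbol f (ok); r2: saw ff (dead).
Each missing δ(q, a) is the state matching the new tracked value after reading a.
δ(r1, e) = r0; δ(r2, f) = r2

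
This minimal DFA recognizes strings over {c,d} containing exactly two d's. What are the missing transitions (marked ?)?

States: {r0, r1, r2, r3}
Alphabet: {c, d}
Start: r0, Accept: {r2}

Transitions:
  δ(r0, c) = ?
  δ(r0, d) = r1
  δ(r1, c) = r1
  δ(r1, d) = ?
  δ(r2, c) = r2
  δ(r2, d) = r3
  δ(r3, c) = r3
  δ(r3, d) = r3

From the language and accept set, identify what each state tracks — r0: zero d's; r1: one d; r2: two d's; r3: ≥ three d's (dead).
Each missing δ(q, a) is the state matching the new tracked value after reading a.
δ(r0, c) = r0; δ(r1, d) = r2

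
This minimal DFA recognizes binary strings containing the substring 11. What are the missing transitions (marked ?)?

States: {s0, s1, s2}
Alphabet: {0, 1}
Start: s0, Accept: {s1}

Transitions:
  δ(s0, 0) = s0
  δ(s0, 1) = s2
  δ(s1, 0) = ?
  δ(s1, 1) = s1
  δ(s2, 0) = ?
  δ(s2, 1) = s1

From the language and accept set, identify what each state tracks — s0: no progress toward 11; s1: substring 11 seen; s2: one trailing 1.
Each missing δ(q, a) is the state matching the new tracked value after reading a.
δ(s1, 0) = s1; δ(s2, 0) = s0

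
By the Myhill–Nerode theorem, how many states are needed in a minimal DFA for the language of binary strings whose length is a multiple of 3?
By Myhill–Nerode, count the distinguishable equivalence classes: three classes — length mod 3.
3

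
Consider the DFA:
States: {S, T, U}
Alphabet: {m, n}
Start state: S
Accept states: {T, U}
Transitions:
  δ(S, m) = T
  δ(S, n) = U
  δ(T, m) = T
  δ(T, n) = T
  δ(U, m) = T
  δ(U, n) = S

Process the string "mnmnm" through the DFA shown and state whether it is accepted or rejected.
Processing string "mnmnm":
  S --m--> T
  T --n--> T
  T --m--> T
  T --n--> T
  T --m--> T
Final state: T
Accept states: {T, U}
Yes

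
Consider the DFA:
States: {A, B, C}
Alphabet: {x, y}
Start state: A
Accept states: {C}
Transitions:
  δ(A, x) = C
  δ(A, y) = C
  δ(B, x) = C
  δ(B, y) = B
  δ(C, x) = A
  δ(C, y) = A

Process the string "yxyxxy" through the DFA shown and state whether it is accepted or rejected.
Processing string "yxyxxy":
  A --y--> C
  C --x--> A
  A --y--> C
  C --x--> A
  A --x--> C
  C --y--> A
Final state: A
Accept states: {C}
No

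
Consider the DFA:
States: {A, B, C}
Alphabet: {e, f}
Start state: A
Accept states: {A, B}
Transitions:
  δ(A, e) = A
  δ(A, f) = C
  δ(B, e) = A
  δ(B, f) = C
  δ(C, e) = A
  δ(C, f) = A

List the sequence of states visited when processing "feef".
read 'f': A → C
  read 'e': C → A
  read 'e': A → A
  read 'f': A → C
A -> C -> A -> A -> C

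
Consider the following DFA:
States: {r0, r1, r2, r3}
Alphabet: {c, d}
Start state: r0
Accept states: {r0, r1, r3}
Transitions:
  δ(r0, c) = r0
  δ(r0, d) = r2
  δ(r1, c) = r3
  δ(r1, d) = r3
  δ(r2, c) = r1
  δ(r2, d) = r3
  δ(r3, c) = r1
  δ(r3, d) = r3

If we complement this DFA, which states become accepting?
Complement accept states = All states \ Original accept states
= {r0, r1, r2, r3} \ {r0, r1, r3}
{r2}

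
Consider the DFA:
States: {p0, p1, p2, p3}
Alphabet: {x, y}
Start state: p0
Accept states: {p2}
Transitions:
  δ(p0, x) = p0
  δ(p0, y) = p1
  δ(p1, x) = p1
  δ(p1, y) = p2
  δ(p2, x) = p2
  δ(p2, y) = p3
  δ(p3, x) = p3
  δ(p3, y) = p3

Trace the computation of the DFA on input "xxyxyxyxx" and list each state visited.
read 'x': p0 → p0
  read 'x': p0 → p0
  read 'y': p0 → p1
  read 'x': p1 → p1
  read 'y': p1 → p2
  read 'x': p2 → p2
  read 'y': p2 → p3
  read 'x': p3 → p3
  read 'x': p3 → p3
p0 -> p0 -> p0 -> p1 -> p1 -> p2 -> p2 -> p3 -> p3 -> p3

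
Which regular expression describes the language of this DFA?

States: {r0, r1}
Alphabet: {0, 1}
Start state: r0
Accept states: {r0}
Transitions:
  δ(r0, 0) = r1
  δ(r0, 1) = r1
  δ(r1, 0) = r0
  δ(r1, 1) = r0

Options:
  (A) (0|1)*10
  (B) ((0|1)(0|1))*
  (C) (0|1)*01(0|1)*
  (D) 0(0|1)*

Check each option against the DFA on short strings; one disagreement eliminates an option:
  (A) (0|1)*10: on ε the DFA stays in r0 and accepts (r0 ∈ Accept), but the regex does not match it → eliminate
  (B) ((0|1)(0|1))*: agrees with the DFA on every string of length ≤ 6
  (C) (0|1)*01(0|1)*: on ε the DFA stays in r0 and accepts (r0 ∈ Accept), but the regex does not match it → eliminate
  (D) 0(0|1)*: on ε the DFA stays in r0 and accepts (r0 ∈ Accept), but the regex does not match it → eliminate
Only (B) is consistent with the DFA.
(B) ((0|1)(0|1))*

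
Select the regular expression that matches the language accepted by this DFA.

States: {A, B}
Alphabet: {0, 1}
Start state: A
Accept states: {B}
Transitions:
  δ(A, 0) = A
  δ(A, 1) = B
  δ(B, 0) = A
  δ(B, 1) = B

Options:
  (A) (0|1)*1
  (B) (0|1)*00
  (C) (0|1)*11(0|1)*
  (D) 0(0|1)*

Check each option against the DFA on short strings; one disagreement eliminates an option:
  (A) (0|1)*1: agrees with the DFA on every string of length ≤ 6
  (B) (0|1)*00: on '1' the DFA goes A → B and accepts (B ∈ Accept), but the regex does not match it → eliminate
  (C) (0|1)*11(0|1)*: on '1' the DFA goes A → B and accepts (B ∈ Accept), but the regex does not match it → eliminate
  (D) 0(0|1)*: on '0' the DFA goes A → A and rejects (A ∉ Accept), but the regex matches it → eliminate
Only (A) is consistent with the DFA.
(A) (0|1)*1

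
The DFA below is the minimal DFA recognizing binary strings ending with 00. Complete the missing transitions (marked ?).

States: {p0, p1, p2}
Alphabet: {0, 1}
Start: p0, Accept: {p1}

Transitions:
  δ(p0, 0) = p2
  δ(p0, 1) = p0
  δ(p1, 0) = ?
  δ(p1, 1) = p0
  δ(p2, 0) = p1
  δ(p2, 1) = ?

From the language and accept set, identify what each state tracks — p0: last symbol not 0; p1: two trailing 0's; p2: one trailing 0.
Each missing δ(q, a) is the state matching the new tracked value after reading a.
δ(p1, 0) = p1; δ(p2, 1) = p0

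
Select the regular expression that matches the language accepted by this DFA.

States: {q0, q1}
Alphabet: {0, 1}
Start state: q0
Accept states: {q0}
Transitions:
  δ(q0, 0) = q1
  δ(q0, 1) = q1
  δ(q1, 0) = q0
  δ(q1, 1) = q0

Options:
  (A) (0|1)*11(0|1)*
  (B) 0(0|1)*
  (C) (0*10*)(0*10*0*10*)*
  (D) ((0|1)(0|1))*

Check each option against the DFA on short strings; one disagreement eliminates an option:
  (A) (0|1)*11(0|1)*: on ε the DFA stays in q0 and accepts (q0 ∈ Accept), but the regex does not match it → eliminate
  (B) 0(0|1)*: on ε the DFA stays in q0 and accepts (q0 ∈ Accept), but the regex does not match it → eliminate
  (C) (0*10*)(0*10*0*10*)*: on ε the DFA stays in q0 and accepts (q0 ∈ Accept), but the regex does not match it → eliminate
  (D) ((0|1)(0|1))*: agrees with the DFA on every string of length ≤ 6
Only (D) is consistent with the DFA.
(D) ((0|1)(0|1))*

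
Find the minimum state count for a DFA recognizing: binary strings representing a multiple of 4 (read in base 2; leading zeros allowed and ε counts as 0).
By Myhill–Nerode, count the distinguishable equivalence classes: three classes — value mod 4 is 0, 2, or odd (residues 1 and 3 are indistinguishable: 2r+b mod 4 depends only on r mod 2).
3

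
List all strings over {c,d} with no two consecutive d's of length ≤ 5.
ε, c, d, cc, cd, dc, ccc, ccd, cdc, dcc, dcd, cccc, cccd, ccdc, cdcc, cdcd, dccc, dccd, dcdc, ccccc, ccccd, cccdc, ccdcc, ccdcd, cdccc, cdccd, cdcdc, dcccc, dcccd, dccdc, dcdcc, dcdcd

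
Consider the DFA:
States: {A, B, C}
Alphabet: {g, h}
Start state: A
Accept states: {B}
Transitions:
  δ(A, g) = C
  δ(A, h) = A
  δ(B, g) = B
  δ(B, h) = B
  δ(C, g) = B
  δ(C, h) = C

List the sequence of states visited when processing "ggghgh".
read 'g': A → C
  read 'g': C → B
  read 'g': B → B
  read 'h': B → B
  read 'g': B → B
  read 'h': B → B
A -> C -> B -> B -> B -> B -> B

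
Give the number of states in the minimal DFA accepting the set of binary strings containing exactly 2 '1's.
By Myhill–Nerode, count the distinguishable equivalence classes: 4 classes — having seen 0, 1, 2, or >2 copies of '1'; the count-2 class is the only accepting one and >2 is dead.
4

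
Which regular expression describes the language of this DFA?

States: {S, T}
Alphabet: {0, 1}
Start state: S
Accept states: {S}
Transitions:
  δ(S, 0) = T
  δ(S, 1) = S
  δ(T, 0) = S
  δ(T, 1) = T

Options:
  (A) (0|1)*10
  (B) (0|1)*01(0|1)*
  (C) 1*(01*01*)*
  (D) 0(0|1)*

Check each option against the DFA on short strings; one disagreement eliminates an option:
  (A) (0|1)*10: on ε the DFA stays in S and accepts (S ∈ Accept), but the regex does not match it → eliminate
  (B) (0|1)*01(0|1)*: on ε the DFA stays in S and accepts (S ∈ Accept), but the regex does not match it → eliminate
  (C) 1*(01*01*)*: agrees with the DFA on every string of length ≤ 6
  (D) 0(0|1)*: on ε the DFA stays in S and accepts (S ∈ Accept), but the regex does not match it → eliminate
Only (C) is consistent with the DFA.
(C) 1*(01*01*)*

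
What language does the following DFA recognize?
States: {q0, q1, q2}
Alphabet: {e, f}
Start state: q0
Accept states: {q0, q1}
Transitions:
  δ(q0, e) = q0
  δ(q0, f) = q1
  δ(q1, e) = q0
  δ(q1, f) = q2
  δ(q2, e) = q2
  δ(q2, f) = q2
Testing a few strings:
  'fe' → accept
  'fef' → accept
  'e' → accept
  'eff' → reject
State roles: q0=last symbol not f (ok); q1=last symbol f (ok); q2=saw ff (dead)
All strings over {e,f} with no two consecutive f's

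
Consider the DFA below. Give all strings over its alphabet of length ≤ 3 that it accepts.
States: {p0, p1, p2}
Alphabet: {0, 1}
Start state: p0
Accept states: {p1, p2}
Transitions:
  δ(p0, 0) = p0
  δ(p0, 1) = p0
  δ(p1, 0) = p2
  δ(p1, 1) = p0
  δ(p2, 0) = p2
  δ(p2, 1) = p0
None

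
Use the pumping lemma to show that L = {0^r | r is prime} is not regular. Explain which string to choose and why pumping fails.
Assume L is regular with pumping length p. Idea: pumping by a suitable count produces a composite length.
Let q be a prime with q ≥ p and choose s = 0^q ∈ L. By the pumping lemma, s = xyz with |xy| ≤ p, |y| = k ≥ 1. Take i = q+1: |xy^(q+1)z| = q + q·k = q(1+k). Since q ≥ 2 and 1+k ≥ 2, q(1+k) is composite, so xy^(q+1)z ∉ L.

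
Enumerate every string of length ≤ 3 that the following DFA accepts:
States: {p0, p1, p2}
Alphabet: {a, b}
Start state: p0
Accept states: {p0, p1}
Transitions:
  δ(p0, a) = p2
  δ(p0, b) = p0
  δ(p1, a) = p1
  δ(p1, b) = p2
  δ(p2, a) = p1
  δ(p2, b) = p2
ε, b, aa, bb, aaa, aba, baa, bbb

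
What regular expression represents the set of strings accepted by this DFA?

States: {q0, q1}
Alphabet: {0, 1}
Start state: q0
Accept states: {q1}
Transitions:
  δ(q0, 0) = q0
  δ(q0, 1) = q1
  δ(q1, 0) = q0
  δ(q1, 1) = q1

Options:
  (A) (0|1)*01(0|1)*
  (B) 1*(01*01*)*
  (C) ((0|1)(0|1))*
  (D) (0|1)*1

Check each option against the DFA on short strings; one disagreement eliminates an option:
  (A) (0|1)*01(0|1)*: on '1' the DFA goes q0 → q1 and accepts (q1 ∈ Accept), but the regex does not match it → eliminate
  (B) 1*(01*01*)*: on ε the DFA stays in q0 and rejects (q0 ∉ Accept), but the regex matches it → eliminate
  (C) ((0|1)(0|1))*: on ε the DFA stays in q0 and rejects (q0 ∉ Accept), but the regex matches it → eliminate
  (D) (0|1)*1: agrees with the DFA on every string of length ≤ 6
Only (D) is consistent with the DFA.
(D) (0|1)*1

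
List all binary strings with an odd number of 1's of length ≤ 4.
1, 01, 10, 001, 010, 100, 111, 0001, 0010, 0100, 0111, 1000, 1011, 1101, 1110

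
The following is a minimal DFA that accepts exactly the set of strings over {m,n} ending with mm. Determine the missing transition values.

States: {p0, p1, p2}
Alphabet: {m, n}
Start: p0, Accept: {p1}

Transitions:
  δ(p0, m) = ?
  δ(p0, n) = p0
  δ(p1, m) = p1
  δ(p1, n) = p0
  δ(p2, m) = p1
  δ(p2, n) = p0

From the language and accept set, identify what each state tracks — p0: last symbol not m; p1: two trailing m's; p2: one trailing m.
Each missing δ(q, a) is the state matching the new tracked value after reading a.
δ(p0, m) = p2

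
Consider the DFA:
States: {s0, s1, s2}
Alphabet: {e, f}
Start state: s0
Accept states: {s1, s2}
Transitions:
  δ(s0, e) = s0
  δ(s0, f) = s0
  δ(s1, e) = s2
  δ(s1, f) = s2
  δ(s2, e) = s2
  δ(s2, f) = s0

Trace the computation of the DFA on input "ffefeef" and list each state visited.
read 'f': s0 → s0
  read 'f': s0 → s0
  read 'e': s0 → s0
  read 'f': s0 → s0
  read 'e': s0 → s0
  read 'e': s0 → s0
  read 'f': s0 → s0
s0 -> s0 -> s0 -> s0 -> s0 -> s0 -> s0 -> s0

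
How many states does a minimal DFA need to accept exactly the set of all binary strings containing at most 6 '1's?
By Myhill–Nerode, count the distinguishable equivalence classes: 8 classes — having seen 0, 1, …, 6, or >6 copies of '1'; counts 0 through 6 are accepting and >6 is dead.
8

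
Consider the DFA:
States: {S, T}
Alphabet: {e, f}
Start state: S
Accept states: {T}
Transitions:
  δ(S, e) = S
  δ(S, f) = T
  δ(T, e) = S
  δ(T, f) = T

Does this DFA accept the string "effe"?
Processing string "effe":
  S --e--> S
  S --f--> T
  T --f--> T
  T --e--> S
Final state: S
Accept states: {T}
No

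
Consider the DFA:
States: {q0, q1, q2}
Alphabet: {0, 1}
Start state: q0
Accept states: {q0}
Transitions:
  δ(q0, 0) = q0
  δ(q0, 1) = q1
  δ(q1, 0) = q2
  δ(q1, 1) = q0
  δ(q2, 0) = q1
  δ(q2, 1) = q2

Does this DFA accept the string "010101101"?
Processing string "010101101":
  q0 --0--> q0
  q0 --1--> q1
  q1 --0--> q2
  q2 --1--> q2
  q2 --0--> q1
  q1 --1--> q0
  q0 --1--> q1
  q1 --0--> q2
  q2 --1--> q2
Final state: q2
Accept states: {q0}
No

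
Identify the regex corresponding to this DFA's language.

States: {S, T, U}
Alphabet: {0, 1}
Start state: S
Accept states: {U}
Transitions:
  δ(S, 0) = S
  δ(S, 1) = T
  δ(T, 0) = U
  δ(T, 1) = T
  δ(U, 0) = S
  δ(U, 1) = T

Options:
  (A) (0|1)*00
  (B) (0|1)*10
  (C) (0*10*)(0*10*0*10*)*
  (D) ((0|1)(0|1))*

Check each option against the DFA on short strings; one disagreement eliminates an option:
  (A) (0|1)*00: on '00' the DFA goes S → S → S and rejects (S ∉ Accept), but the regex matches it → eliminate
  (B) (0|1)*10: agrees with the DFA on every string of length ≤ 6
  (C) (0*10*)(0*10*0*10*)*: on '1' the DFA goes S → T and rejects (T ∉ Accept), but the regex matches it → eliminate
  (D) ((0|1)(0|1))*: on ε the DFA stays in S and rejects (S ∉ Accept), but the regex matches it → eliminate
Only (B) is consistent with the DFA.
(B) (0|1)*10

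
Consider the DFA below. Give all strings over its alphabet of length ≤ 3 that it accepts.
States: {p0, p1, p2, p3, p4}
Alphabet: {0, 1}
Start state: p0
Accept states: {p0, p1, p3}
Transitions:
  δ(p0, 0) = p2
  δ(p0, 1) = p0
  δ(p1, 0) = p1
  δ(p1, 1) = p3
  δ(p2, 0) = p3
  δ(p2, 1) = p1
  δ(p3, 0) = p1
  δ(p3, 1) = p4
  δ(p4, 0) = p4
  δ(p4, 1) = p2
ε, 1, 00, 01, 11, 000, 010, 011, 100, 101, 111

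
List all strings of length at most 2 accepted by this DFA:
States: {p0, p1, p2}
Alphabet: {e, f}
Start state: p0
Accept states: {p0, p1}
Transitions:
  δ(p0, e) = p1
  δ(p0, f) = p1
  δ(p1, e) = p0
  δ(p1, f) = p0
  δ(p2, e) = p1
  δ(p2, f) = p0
ε, e, f, ee, ef, fe, ff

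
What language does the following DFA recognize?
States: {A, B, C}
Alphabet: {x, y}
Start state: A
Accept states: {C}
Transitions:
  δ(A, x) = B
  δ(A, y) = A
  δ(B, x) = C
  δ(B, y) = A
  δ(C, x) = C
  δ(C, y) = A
Testing a few strings:
  'yxy' → reject
  'x' → reject
  'y' → reject
  'yx' → reject
State roles: A=last symbol not x; B=one trailing x; C=two trailing x's
All strings over {x,y} ending with xx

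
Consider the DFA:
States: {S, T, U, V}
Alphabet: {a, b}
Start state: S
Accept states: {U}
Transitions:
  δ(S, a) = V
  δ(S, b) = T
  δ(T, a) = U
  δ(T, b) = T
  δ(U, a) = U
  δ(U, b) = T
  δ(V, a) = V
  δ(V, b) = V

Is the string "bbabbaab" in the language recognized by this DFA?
Processing string "bbabbaab":
  S --b--> T
  T --b--> T
  T --a--> U
  U --b--> T
  T --b--> T
  T --a--> U
  U --a--> U
  U --b--> T
Final state: T
Accept states: {U}
No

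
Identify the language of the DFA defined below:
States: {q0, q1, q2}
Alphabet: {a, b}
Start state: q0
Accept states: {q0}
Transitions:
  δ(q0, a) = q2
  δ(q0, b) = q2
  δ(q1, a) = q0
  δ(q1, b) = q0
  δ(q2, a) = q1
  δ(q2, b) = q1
Testing a few strings:
  'aaaa' → reject
  'b' → reject
  'bbb' → accept
  'baaa' → reject
State roles: q0=length ≡ 0 (mod 3); q1=length ≡ 2 (mod 3); q2=length ≡ 1 (mod 3)
All strings over {a,b} whose length is a multiple of 3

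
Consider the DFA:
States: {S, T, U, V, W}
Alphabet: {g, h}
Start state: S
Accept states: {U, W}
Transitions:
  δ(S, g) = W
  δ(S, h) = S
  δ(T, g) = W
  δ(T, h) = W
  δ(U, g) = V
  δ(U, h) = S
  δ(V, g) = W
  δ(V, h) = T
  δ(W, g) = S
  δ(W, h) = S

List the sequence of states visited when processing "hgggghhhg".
read 'h': S → S
  read 'g': S → W
  read 'g': W → S
  read 'g': S → W
  read 'g': W → S
  read 'h': S → S
  read 'h': S → S
  read 'h': S → S
  read 'g': S → W
S -> S -> W -> S -> W -> S -> S -> S -> S -> W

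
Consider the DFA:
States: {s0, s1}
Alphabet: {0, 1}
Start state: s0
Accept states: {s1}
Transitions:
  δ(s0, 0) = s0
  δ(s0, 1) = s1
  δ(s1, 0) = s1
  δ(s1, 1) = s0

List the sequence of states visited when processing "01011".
read '0': s0 → s0
  read '1': s0 → s1
  read '0': s1 → s1
  read '1': s1 → s0
  read '1': s0 → s1
s0 -> s0 -> s1 -> s1 -> s0 -> s1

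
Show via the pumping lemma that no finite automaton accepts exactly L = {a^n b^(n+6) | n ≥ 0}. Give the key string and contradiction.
Assume L is regular with pumping length p. Idea: pumping the a-block breaks the fixed offset of 6.
Choose s = a^p b^(p+6) ∈ L. By the pumping lemma, s = xyz with |xy| ≤ p, |y| > 0, so y = a^k with k ≥ 1. Then xy²z = a^(p+k) b^(p+6). For this to be in L we would need p+6 = (p+k)+6, i.e. k = 0, contradicting k ≥ 1. So xy²z ∉ L.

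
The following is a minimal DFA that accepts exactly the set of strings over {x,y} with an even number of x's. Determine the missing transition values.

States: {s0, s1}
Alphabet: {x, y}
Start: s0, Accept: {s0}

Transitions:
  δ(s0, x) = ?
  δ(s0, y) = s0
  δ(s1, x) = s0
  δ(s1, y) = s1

From the language and accept set, identify what each state tracks — s0: even number of x's so far; s1: odd number of x's so far.
Each missing δ(q, a) is the state matching the new tracked value after reading a.
δ(s0, x) = s1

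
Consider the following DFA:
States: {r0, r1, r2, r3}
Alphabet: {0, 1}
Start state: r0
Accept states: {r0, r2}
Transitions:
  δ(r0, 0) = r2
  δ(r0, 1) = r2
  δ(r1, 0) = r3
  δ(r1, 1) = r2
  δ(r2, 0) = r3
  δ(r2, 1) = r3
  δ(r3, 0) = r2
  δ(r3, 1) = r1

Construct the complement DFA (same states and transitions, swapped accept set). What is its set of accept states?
Complement accept states = All states \ Original accept states
= {r0, r1, r2, r3} \ {r0, r2}
{r1, r3}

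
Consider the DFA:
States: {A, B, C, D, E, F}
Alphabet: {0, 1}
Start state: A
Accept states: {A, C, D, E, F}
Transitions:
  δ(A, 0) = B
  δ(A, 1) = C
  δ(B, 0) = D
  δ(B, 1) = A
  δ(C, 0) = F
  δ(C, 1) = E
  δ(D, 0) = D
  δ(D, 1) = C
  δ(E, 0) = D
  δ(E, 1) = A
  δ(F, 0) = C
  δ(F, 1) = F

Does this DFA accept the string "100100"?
Processing string "100100":
  A --1--> C
  C --0--> F
  F --0--> C
  C --1--> E
  E --0--> D
  D --0--> D
Final state: D
Accept states: {A, C, D, E, F}
Yes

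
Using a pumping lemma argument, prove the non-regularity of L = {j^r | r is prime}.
Assume L is regular with pumping length p. Idea: pumping by a suitable count produces a composite length.
Let q be a prime with q ≥ p and choose s = j^q ∈ L. By the pumping lemma, s = xyz with |xy| ≤ p, |y| = k ≥ 1. Take i = q+1: |xy^(q+1)z| = q + q·k = q(1+k). Since q ≥ 2 and 1+k ≥ 2, q(1+k) is composite, so xy^(q+1)z ∉ L.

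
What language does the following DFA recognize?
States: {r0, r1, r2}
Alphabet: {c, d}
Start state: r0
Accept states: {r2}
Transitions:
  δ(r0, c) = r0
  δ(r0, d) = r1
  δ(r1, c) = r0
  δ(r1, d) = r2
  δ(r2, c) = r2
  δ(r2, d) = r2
Testing a few strings:
  'cd' → reject
  'd' → reject
  'dc' → reject
  'cc' → reject
State roles: r0=no progress toward dd; r1=one trailing d; r2=substring dd seen
All strings over {c,d} containing the substring dd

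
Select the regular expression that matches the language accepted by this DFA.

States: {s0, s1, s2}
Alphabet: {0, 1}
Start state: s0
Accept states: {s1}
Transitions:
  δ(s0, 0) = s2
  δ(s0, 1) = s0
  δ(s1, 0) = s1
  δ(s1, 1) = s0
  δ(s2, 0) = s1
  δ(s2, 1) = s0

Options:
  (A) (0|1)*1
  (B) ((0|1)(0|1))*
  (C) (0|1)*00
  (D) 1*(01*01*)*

Check each option against the DFA on short strings; one disagreement eliminates an option:
  (A) (0|1)*1: on '1' the DFA goes s0 → s0 and rejects (s0 ∉ Accept), but the regex matches it → eliminate
  (B) ((0|1)(0|1))*: on ε the DFA stays in s0 and rejects (s0 ∉ Accept), but the regex matches it → eliminate
  (C) (0|1)*00: agrees with the DFA on every string of length ≤ 6
  (D) 1*(01*01*)*: on ε the DFA stays in s0 and rejects (s0 ∉ Accept), but the regex matches it → eliminate
Only (C) is consistent with the DFA.
(C) (0|1)*00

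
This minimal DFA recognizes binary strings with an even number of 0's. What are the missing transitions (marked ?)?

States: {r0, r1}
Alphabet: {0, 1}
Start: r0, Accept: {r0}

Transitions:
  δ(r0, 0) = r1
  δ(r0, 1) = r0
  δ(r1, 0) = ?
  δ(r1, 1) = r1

From the language and accept set, identify what each state tracks — r0: even number of 0's so far; r1: odd number of 0's so far.
Each missing δ(q, a) is the state matching the new tracked value after reading a.
δ(r1, 0) = r0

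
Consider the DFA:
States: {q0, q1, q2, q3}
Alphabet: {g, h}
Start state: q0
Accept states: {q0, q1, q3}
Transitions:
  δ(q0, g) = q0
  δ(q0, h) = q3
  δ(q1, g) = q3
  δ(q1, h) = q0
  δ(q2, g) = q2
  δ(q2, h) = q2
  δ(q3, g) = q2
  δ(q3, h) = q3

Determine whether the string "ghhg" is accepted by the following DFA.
Processing string "ghhg":
  q0 --g--> q0
  q0 --h--> q3
  q3 --h--> q3
  q3 --g--> q2
Final state: q2
Accept states: {q0, q1, q3}
No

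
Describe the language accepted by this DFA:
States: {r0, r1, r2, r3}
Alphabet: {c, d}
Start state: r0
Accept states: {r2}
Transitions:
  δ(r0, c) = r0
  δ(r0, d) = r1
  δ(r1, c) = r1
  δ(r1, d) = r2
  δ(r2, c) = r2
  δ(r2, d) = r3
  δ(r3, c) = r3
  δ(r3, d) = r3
Testing a few strings:
  'ccc' → reject
  'cc' → reject
  'ddd' → reject
  'ddc' → accept
State roles: r0=zero d's; r1=one d; r2=two d's; r3=≥ three d's (dead)
All strings over {c,d} containing exactly two d's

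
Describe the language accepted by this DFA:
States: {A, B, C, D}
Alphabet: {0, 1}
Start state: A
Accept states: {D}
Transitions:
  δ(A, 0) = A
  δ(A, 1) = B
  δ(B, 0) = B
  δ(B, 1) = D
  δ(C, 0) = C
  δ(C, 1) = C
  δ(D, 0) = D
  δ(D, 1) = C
Testing a few strings:
  '0001' → reject
  '10' → reject
  '110' → accept
  '0' → reject
State roles: A=zero 1's; B=one 1; C=≥ three 1's (dead); D=two 1's
All binary strings containing exactly two 1's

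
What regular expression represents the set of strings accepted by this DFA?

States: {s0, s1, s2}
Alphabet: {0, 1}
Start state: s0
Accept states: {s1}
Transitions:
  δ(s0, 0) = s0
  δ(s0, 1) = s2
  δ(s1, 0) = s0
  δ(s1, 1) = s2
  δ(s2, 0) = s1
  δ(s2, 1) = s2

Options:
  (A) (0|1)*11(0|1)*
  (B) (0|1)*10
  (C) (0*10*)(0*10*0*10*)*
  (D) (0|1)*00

Check each option against the DFA on short strings; one disagreement eliminates an option:
  (A) (0|1)*11(0|1)*: on '10' the DFA goes s0 → s2 → s1 and accepts (s1 ∈ Accept), but the regex does not match it → eliminate
  (B) (0|1)*10: agrees with the DFA on every string of length ≤ 6
  (C) (0*10*)(0*10*0*10*)*: on '1' the DFA goes s0 → s2 and rejects (s2 ∉ Accept), but the regex matches it → eliminate
  (D) (0|1)*00: on '00' the DFA goes s0 → s0 → s0 and rejects (s0 ∉ Accept), but the regex matches it → eliminate
Only (B) is consistent with the DFA.
(B) (0|1)*10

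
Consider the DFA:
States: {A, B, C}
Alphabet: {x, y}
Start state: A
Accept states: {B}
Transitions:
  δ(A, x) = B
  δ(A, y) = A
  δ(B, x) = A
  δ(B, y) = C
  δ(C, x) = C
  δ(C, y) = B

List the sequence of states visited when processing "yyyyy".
read 'y': A → A
  read 'y': A → A
  read 'y': A → A
  read 'y': A → A
  read 'y': A → A
A -> A -> A -> A -> A -> A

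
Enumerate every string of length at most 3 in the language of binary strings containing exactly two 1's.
11, 011, 101, 110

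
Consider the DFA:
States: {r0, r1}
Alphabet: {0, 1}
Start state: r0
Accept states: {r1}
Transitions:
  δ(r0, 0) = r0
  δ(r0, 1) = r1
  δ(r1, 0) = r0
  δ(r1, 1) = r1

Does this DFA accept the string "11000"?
Processing string "11000":
  r0 --1--> r1
  r1 --1--> r1
  r1 --0--> r0
  r0 --0--> r0
  r0 --0--> r0
Final state: r0
Accept states: {r1}
No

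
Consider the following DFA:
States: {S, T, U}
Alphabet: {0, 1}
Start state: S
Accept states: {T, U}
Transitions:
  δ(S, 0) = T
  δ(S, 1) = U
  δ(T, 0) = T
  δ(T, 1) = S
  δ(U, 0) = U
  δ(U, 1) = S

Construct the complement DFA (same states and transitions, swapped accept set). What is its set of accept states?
Complement accept states = All states \ Original accept states
= {S, T, U} \ {T, U}
{S}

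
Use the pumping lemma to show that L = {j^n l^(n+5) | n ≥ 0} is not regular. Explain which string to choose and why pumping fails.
Assume L is regular with pumping length p. Idea: pumping the j-block breaks the fixed offset of 5.
Choose s = j^p l^(p+5) ∈ L. By the pumping lemma, s = xyz with |xy| ≤ p, |y| > 0, so y = j^k with k ≥ 1. Then xy²z = j^(p+k) l^(p+5). For this to be in L we would need p+5 = (p+k)+5, i.e. k = 0, contradicting k ≥ 1. So xy²z ∉ L.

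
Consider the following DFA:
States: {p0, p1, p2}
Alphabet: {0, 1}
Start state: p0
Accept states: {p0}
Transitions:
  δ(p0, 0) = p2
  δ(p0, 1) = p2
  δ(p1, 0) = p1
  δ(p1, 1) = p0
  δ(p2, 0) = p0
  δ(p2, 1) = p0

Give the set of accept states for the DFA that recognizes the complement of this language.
Complement accept states = All states \ Original accept states
= {p0, p1, p2} \ {p0}
{p1, p2}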